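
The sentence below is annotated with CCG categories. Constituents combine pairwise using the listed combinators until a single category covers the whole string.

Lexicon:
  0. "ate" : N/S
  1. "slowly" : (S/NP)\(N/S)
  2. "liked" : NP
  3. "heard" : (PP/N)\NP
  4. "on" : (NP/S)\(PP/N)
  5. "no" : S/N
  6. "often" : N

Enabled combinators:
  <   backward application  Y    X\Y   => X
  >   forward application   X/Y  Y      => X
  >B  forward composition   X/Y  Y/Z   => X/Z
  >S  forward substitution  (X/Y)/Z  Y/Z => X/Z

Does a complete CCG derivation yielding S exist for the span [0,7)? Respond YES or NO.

YES

[0,7] S   >
  [0,2] S/NP   <
    [0,1] "ate" : N/S
    [1,2] "slowly" : (S/NP)\(N/S)
  [2,7] NP   >
    [2,5] NP/S   <
      [2,4] PP/N   <
        [2,3] "liked" : NP
        [3,4] "heard" : (PP/N)\NP
      [4,5] "on" : (NP/S)\(PP/N)
    [5,7] S   >
      [5,6] "no" : S/N
      [6,7] "often" : N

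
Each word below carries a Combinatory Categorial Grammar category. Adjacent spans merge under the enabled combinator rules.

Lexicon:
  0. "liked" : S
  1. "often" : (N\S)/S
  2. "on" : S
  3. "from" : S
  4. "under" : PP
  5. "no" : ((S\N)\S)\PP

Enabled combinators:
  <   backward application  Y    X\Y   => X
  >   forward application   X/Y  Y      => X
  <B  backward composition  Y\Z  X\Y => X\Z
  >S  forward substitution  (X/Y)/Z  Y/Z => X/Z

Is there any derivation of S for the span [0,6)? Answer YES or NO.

[0,6] S   <
  [0,3] N   <
    [0,1] "liked" : S
    [1,3] N\S   >
      [1,2] "often" : (N\S)/S
      [2,3] "on" : S
  [3,6] S\N   <
    [3,4] "from" : S
    [4,6] (S\N)\S   <
      [4,5] "under" : PP
      [5,6] "no" : ((S\N)\S)\PP

YES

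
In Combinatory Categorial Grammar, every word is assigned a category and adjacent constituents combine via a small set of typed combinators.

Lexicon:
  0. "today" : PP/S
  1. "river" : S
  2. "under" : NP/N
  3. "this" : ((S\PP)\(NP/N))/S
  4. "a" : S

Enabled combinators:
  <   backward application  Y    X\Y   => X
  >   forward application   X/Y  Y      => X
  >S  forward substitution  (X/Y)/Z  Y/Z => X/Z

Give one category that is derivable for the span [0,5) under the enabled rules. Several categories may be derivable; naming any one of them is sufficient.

S

[0,5] S   <
  [0,2] PP   >
    [0,1] "today" : PP/S
    [1,2] "river" : S
  [2,5] S\PP   <
    [2,3] "under" : NP/N
    [3,5] (S\PP)\(NP/N)   >
      [3,4] "this" : ((S\PP)\(NP/N))/S
      [4,5] "a" : S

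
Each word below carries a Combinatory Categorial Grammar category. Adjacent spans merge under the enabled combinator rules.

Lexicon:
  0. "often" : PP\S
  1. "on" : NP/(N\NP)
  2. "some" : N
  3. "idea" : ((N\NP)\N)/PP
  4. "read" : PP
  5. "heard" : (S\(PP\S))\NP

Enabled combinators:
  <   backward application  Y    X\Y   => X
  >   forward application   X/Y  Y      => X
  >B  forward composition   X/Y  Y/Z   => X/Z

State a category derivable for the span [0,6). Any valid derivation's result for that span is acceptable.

[0,6] S   <
  [0,1] "often" : PP\S
  [1,6] S\(PP\S)   <
    [1,5] NP   >
      [1,2] "on" : NP/(N\NP)
      [2,5] N\NP   <
        [2,3] "some" : N
        [3,5] (N\NP)\N   >
          [3,4] "idea" : ((N\NP)\N)/PP
          [4,5] "read" : PP
    [5,6] "heard" : (S\(PP\S))\NP

S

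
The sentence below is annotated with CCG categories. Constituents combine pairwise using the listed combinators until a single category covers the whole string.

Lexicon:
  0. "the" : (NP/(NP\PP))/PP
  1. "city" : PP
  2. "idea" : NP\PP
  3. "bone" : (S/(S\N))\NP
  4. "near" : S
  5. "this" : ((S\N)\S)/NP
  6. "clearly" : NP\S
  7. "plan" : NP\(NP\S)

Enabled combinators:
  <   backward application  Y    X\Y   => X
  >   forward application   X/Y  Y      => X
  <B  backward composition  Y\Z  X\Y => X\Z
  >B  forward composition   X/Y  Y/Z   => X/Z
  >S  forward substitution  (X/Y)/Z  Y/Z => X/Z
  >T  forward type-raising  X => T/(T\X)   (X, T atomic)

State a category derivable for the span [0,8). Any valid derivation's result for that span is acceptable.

[0,8] S   >
  [0,4] S/(S\N)   <
    [0,3] NP   >
      [0,2] NP/(NP\PP)   >
        [0,1] "the" : (NP/(NP\PP))/PP
        [1,2] "city" : PP
      [2,3] "idea" : NP\PP
    [3,4] "bone" : (S/(S\N))\NP
  [4,8] S\N   <
    [4,5] "near" : S
    [5,8] (S\N)\S   >
      [5,6] "this" : ((S\N)\S)/NP
      [6,8] NP   <
        [6,7] "clearly" : NP\S
        [7,8] "plan" : NP\(NP\S)

S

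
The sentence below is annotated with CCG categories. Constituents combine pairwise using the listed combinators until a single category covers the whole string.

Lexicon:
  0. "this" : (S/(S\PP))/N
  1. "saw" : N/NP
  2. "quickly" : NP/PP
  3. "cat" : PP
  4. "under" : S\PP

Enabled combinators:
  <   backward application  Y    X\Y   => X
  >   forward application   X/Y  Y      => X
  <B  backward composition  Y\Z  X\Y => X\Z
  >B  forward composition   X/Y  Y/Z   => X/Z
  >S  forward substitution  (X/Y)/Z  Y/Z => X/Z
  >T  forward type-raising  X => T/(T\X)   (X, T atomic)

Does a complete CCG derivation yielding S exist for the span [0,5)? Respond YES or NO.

YES

[0,5] S   >
  [0,4] S/(S\PP)   >
    [0,1] "this" : (S/(S\PP))/N
    [1,4] N   >
      [1,3] N/PP   >B
        [1,2] "saw" : N/NP
        [2,3] "quickly" : NP/PP
      [3,4] "cat" : PP
  [4,5] "under" : S\PP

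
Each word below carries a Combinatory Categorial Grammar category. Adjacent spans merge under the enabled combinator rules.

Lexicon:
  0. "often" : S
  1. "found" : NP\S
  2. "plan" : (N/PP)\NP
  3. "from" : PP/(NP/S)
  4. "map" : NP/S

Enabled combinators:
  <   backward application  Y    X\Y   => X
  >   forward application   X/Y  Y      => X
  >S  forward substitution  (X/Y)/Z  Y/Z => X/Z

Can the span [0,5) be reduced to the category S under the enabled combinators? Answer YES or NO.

S NP\S (N/PP)\NP PP/(NP/S) NP/S
CKY chart[0,5] = {N}; S ∉ chart

NO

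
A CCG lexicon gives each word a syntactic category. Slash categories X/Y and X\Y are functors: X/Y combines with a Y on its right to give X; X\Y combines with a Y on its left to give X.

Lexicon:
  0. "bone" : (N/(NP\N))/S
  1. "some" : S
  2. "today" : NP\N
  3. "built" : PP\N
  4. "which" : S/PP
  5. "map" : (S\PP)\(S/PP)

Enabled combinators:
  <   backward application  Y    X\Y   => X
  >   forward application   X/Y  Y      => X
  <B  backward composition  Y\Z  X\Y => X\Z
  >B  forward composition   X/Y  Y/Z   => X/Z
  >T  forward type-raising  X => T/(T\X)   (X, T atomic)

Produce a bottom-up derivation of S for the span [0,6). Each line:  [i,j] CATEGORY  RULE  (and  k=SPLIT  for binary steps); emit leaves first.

[0,6] S   <
  [0,3] N   >
    [0,2] N/(NP\N)   >
      [0,1] "bone" : (N/(NP\N))/S
      [1,2] "some" : S
    [2,3] "today" : NP\N
  [3,6] S\N   <B
    [3,4] "built" : PP\N
    [4,6] S\PP   <
      [4,5] "which" : S/PP
      [5,6] "map" : (S\PP)\(S/PP)

[0,1] (N/(NP\N))/S  lex  "bone"
[1,2] S  lex  "some"
[0,2] N/(NP\N)  >  k=1
[2,3] NP\N  lex  "today"
[0,3] N  >  k=2
[3,4] PP\N  lex  "built"
[4,5] S/PP  lex  "which"
[5,6] (S\PP)\(S/PP)  lex  "map"
[4,6] S\PP  <  k=5
[3,6] S\N  <B  k=4
[0,6] S  <  k=3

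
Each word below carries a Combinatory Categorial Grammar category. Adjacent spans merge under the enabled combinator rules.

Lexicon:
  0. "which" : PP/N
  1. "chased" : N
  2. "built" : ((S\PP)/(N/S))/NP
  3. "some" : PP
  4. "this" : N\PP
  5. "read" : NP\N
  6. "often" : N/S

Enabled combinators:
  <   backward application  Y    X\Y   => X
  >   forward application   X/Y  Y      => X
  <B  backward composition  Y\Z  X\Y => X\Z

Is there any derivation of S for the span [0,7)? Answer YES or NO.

YES

[0,7] S   <
  [0,2] PP   >
    [0,1] "which" : PP/N
    [1,2] "chased" : N
  [2,7] S\PP   >
    [2,6] (S\PP)/(N/S)   >
      [2,3] "built" : ((S\PP)/(N/S))/NP
      [3,6] NP   <
        [3,5] N   <
          [3,4] "some" : PP
          [4,5] "this" : N\PP
        [5,6] "read" : NP\N
    [6,7] "often" : N/S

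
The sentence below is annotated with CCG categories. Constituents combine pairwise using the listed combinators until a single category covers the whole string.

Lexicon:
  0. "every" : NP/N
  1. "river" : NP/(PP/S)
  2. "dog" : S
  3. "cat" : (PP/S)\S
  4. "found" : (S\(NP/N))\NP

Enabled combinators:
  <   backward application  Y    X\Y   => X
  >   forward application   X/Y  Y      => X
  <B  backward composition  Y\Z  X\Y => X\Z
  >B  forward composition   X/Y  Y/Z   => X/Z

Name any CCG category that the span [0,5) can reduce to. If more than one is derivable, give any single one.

S

[0,5] S   <
  [0,1] "every" : NP/N
  [1,5] S\(NP/N)   <
    [1,4] NP   >
      [1,2] "river" : NP/(PP/S)
      [2,4] PP/S   <
        [2,3] "dog" : S
        [3,4] "cat" : (PP/S)\S
    [4,5] "found" : (S\(NP/N))\NP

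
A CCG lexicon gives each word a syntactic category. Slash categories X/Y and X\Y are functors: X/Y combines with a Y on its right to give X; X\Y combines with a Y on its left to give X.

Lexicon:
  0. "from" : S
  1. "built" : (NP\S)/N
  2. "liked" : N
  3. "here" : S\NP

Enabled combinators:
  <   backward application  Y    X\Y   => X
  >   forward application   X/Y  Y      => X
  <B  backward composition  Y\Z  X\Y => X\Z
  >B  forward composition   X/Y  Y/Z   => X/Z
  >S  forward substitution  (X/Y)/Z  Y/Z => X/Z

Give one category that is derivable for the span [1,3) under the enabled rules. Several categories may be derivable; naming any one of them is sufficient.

NP\S

[0,4] S   <
  [0,3] NP   <
    [0,1] "from" : S
    [1,3] NP\S   >
      [1,2] "built" : (NP\S)/N
      [2,3] "liked" : N
  [3,4] "here" : S\NP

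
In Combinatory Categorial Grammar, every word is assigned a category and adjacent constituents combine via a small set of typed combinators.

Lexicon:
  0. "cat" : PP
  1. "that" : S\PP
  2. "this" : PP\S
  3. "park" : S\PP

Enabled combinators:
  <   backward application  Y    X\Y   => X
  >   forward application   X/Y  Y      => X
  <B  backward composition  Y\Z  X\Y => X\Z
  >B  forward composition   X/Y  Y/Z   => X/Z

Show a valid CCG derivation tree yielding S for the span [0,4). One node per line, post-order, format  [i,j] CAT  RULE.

[0,1] PP  lex  "cat"
[1,2] S\PP  lex  "that"
[2,3] PP\S  lex  "this"
[1,3] PP\PP  <B  k=2
[3,4] S\PP  lex  "park"
[1,4] S\PP  <B  k=3
[0,4] S  <  k=1

[0,4] S   <
  [0,1] "cat" : PP
  [1,4] S\PP   <B
    [1,3] PP\PP   <B
      [1,2] "that" : S\PP
      [2,3] "this" : PP\S
    [3,4] "park" : S\PP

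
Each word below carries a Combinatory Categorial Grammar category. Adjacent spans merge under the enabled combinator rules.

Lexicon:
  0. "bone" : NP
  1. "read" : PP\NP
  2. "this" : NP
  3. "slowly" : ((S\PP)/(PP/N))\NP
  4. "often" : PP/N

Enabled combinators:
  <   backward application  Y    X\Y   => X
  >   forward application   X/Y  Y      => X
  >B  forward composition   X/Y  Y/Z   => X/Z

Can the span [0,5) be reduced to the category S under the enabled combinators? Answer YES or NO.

[0,5] S   <
  [0,2] PP   <
    [0,1] "bone" : NP
    [1,2] "read" : PP\NP
  [2,5] S\PP   >
    [2,4] (S\PP)/(PP/N)   <
      [2,3] "this" : NP
      [3,4] "slowly" : ((S\PP)/(PP/N))\NP
    [4,5] "often" : PP/N

YES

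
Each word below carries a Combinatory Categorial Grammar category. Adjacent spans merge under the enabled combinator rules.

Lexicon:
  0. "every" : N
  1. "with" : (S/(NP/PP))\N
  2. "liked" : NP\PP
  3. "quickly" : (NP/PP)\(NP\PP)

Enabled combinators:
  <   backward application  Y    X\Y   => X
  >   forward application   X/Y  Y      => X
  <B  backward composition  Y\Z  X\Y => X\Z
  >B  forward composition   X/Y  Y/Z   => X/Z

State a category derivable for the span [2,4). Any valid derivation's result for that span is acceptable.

[0,4] S   >
  [0,2] S/(NP/PP)   <
    [0,1] "every" : N
    [1,2] "with" : (S/(NP/PP))\N
  [2,4] NP/PP   <
    [2,3] "liked" : NP\PP
    [3,4] "quickly" : (NP/PP)\(NP\PP)

NP/PP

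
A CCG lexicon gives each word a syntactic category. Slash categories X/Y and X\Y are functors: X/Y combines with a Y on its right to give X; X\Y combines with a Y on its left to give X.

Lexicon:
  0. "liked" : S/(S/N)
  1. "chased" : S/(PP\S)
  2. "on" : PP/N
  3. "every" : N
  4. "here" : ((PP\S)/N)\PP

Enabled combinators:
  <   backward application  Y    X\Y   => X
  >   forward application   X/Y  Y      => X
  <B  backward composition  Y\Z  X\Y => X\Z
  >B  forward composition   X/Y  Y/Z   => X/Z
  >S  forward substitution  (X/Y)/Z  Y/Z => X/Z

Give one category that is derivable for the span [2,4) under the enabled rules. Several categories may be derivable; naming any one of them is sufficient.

[0,5] S   >
  [0,1] "liked" : S/(S/N)
  [1,5] S/N   >B
    [1,2] "chased" : S/(PP\S)
    [2,5] (PP\S)/N   <
      [2,4] PP   >
        [2,3] "on" : PP/N
        [3,4] "every" : N
      [4,5] "here" : ((PP\S)/N)\PP

PP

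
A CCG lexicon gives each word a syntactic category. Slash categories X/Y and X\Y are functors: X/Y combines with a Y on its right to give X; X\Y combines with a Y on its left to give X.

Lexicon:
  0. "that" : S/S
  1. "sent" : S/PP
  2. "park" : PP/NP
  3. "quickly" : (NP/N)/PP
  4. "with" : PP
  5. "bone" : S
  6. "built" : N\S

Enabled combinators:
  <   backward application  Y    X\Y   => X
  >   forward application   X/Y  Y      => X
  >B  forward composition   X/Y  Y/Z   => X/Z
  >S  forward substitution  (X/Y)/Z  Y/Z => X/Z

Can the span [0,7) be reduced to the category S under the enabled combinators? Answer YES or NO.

YES

[0,7] S   >
  [0,3] S/NP   >B
    [0,2] S/PP   >B
      [0,1] "that" : S/S
      [1,2] "sent" : S/PP
    [2,3] "park" : PP/NP
  [3,7] NP   >
    [3,5] NP/N   >
      [3,4] "quickly" : (NP/N)/PP
      [4,5] "with" : PP
    [5,7] N   <
      [5,6] "bone" : S
      [6,7] "built" : N\S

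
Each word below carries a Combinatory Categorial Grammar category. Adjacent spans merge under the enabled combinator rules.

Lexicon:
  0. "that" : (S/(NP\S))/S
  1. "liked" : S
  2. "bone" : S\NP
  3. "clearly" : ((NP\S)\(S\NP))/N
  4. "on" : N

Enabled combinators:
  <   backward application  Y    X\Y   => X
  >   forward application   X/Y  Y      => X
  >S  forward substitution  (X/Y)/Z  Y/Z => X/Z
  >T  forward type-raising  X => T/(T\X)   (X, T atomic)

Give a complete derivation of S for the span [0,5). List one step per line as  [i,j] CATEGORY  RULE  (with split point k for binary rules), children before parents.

[0,5] S   >
  [0,2] S/(NP\S)   >
    [0,1] "that" : (S/(NP\S))/S
    [1,2] "liked" : S
  [2,5] NP\S   <
    [2,3] "bone" : S\NP
    [3,5] (NP\S)\(S\NP)   >
      [3,4] "clearly" : ((NP\S)\(S\NP))/N
      [4,5] "on" : N

[0,1] (S/(NP\S))/S  lex  "that"
[1,2] S  lex  "liked"
[0,2] S/(NP\S)  >  k=1
[2,3] S\NP  lex  "bone"
[3,4] ((NP\S)\(S\NP))/N  lex  "clearly"
[4,5] N  lex  "on"
[3,5] (NP\S)\(S\NP)  >  k=4
[2,5] NP\S  <  k=3
[0,5] S  >  k=2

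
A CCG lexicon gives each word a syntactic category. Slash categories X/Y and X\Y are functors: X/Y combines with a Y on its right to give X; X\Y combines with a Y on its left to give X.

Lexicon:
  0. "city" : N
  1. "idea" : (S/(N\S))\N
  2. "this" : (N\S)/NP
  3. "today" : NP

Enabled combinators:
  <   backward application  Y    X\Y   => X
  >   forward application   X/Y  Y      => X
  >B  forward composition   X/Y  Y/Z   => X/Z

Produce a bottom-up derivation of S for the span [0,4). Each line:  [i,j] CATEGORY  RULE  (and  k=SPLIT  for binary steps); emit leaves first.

[0,4] S   >
  [0,3] S/NP   >B
    [0,2] S/(N\S)   <
      [0,1] "city" : N
      [1,2] "idea" : (S/(N\S))\N
    [2,3] "this" : (N\S)/NP
  [3,4] "today" : NP

[0,1] N  lex  "city"
[1,2] (S/(N\S))\N  lex  "idea"
[0,2] S/(N\S)  <  k=1
[2,3] (N\S)/NP  lex  "this"
[0,3] S/NP  >B  k=2
[3,4] NP  lex  "today"
[0,4] S  >  k=3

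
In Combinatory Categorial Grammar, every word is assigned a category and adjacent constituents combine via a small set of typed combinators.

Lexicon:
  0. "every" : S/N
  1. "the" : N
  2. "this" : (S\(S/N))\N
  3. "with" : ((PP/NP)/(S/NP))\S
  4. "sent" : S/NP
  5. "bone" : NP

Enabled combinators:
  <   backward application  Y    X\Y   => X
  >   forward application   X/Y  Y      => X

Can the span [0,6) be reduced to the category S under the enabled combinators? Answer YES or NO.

S/N N (S\(S/N))\N ((PP/NP)/(S/NP))\S S/NP NP
CKY chart[0,6] = {PP}; S ∉ chart

NO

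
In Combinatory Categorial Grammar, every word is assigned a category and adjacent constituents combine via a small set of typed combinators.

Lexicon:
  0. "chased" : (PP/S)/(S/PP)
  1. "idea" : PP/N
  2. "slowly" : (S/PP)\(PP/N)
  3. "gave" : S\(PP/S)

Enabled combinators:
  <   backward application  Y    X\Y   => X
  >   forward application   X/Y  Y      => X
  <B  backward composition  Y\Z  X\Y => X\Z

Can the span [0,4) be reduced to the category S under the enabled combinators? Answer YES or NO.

[0,4] S   <
  [0,3] PP/S   >
    [0,1] "chased" : (PP/S)/(S/PP)
    [1,3] S/PP   <
      [1,2] "idea" : PP/N
      [2,3] "slowly" : (S/PP)\(PP/N)
  [3,4] "gave" : S\(PP/S)

YES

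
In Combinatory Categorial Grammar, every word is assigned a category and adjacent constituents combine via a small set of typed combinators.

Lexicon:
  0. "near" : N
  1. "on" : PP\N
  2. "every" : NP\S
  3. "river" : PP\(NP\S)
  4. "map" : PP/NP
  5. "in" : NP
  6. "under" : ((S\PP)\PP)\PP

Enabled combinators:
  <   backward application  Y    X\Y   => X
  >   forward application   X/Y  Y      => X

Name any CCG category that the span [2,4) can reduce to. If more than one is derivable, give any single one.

PP

[0,7] S   <
  [0,2] PP   <
    [0,1] "near" : N
    [1,2] "on" : PP\N
  [2,7] S\PP   <
    [2,4] PP   <
      [2,3] "every" : NP\S
      [3,4] "river" : PP\(NP\S)
    [4,7] (S\PP)\PP   <
      [4,6] PP   >
        [4,5] "map" : PP/NP
        [5,6] "in" : NP
      [6,7] "under" : ((S\PP)\PP)\PP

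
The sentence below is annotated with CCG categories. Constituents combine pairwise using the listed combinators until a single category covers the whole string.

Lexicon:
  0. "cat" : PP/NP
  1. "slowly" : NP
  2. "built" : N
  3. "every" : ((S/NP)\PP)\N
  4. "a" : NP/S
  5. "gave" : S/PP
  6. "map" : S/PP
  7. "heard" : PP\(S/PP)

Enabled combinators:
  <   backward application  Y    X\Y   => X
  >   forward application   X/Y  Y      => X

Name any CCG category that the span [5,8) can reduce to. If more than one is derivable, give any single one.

S

[0,8] S   >
  [0,4] S/NP   <
    [0,2] PP   >
      [0,1] "cat" : PP/NP
      [1,2] "slowly" : NP
    [2,4] (S/NP)\PP   <
      [2,3] "built" : N
      [3,4] "every" : ((S/NP)\PP)\N
  [4,8] NP   >
    [4,5] "a" : NP/S
    [5,8] S   >
      [5,6] "gave" : S/PP
      [6,8] PP   <
        [6,7] "map" : S/PP
        [7,8] "heard" : PP\(S/PP)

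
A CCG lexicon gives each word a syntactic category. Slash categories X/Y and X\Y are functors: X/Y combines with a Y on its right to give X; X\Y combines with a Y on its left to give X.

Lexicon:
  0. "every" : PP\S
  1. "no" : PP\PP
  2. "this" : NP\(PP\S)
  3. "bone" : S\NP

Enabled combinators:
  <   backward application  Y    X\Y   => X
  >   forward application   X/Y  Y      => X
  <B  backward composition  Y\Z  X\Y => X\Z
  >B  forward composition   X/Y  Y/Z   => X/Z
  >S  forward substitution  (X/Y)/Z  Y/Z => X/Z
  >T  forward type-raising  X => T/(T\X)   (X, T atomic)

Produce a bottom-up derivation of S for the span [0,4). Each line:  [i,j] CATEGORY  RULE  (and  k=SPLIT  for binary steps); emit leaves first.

[0,4] S   <
  [0,3] NP   <
    [0,2] PP\S   <B
      [0,1] "every" : PP\S
      [1,2] "no" : PP\PP
    [2,3] "this" : NP\(PP\S)
  [3,4] "bone" : S\NP

[0,1] PP\S  lex  "every"
[1,2] PP\PP  lex  "no"
[0,2] PP\S  <B  k=1
[2,3] NP\(PP\S)  lex  "this"
[0,3] NP  <  k=2
[3,4] S\NP  lex  "bone"
[0,4] S  <  k=3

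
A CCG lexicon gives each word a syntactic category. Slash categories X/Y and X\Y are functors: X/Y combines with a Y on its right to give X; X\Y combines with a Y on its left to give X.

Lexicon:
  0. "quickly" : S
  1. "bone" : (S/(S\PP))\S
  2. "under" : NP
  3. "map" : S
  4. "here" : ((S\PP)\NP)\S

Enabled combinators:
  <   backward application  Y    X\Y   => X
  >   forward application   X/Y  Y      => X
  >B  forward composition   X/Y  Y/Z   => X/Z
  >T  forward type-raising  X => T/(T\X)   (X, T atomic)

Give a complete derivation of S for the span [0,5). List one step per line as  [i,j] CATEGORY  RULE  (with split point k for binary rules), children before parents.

[0,1] S  lex  "quickly"
[1,2] (S/(S\PP))\S  lex  "bone"
[0,2] S/(S\PP)  <  k=1
[2,3] NP  lex  "under"
[3,4] S  lex  "map"
[4,5] ((S\PP)\NP)\S  lex  "here"
[3,5] (S\PP)\NP  <  k=4
[2,5] S\PP  <  k=3
[0,5] S  >  k=2

[0,5] S   >
  [0,2] S/(S\PP)   <
    [0,1] "quickly" : S
    [1,2] "bone" : (S/(S\PP))\S
  [2,5] S\PP   <
    [2,3] "under" : NP
    [3,5] (S\PP)\NP   <
      [3,4] "map" : S
      [4,5] "here" : ((S\PP)\NP)\S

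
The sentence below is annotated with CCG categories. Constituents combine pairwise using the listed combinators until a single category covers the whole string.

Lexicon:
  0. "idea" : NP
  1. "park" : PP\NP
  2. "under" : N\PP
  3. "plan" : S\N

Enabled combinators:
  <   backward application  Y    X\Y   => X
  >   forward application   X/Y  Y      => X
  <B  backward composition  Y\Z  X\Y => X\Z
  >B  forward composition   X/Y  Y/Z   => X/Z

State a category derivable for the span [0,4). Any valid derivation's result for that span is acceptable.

S

[0,4] S   <
  [0,1] "idea" : NP
  [1,4] S\NP   <B
    [1,2] "park" : PP\NP
    [2,4] S\PP   <B
      [2,3] "under" : N\PP
      [3,4] "plan" : S\N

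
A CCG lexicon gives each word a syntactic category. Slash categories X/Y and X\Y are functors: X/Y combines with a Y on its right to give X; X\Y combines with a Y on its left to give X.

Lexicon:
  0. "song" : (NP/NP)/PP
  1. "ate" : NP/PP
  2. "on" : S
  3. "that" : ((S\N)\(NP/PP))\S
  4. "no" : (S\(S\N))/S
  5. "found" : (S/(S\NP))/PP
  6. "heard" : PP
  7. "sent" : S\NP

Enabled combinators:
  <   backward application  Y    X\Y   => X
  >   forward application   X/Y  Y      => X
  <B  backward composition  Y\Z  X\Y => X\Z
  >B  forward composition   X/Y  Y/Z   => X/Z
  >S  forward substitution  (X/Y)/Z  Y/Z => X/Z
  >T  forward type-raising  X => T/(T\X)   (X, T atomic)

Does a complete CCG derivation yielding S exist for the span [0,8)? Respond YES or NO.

YES

[0,8] S   <
  [0,4] S\N   <
    [0,2] NP/PP   >S
      [0,1] "song" : (NP/NP)/PP
      [1,2] "ate" : NP/PP
    [2,4] (S\N)\(NP/PP)   <
      [2,3] "on" : S
      [3,4] "that" : ((S\N)\(NP/PP))\S
  [4,8] S\(S\N)   >
    [4,5] "no" : (S\(S\N))/S
    [5,8] S   >
      [5,7] S/(S\NP)   >
        [5,6] "found" : (S/(S\NP))/PP
        [6,7] "heard" : PP
      [7,8] "sent" : S\NP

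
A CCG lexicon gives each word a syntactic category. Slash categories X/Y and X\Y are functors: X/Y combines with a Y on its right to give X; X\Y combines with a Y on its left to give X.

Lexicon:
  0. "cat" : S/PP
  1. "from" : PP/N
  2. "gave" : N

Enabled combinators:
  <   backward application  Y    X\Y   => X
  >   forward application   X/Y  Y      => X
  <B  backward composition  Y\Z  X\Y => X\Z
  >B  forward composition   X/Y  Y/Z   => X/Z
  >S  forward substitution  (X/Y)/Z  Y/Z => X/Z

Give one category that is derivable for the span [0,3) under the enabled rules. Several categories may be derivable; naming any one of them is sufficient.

[0,3] S   >
  [0,1] "cat" : S/PP
  [1,3] PP   >
    [1,2] "from" : PP/N
    [2,3] "gave" : N

S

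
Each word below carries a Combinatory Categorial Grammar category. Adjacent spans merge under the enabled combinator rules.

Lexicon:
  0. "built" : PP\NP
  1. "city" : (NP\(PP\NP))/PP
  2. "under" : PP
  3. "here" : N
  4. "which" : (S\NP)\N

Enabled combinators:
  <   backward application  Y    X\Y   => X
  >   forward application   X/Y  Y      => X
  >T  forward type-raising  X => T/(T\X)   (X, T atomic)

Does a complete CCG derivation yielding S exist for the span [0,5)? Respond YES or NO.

[0,5] S   <
  [0,3] NP   <
    [0,1] "built" : PP\NP
    [1,3] NP\(PP\NP)   >
      [1,2] "city" : (NP\(PP\NP))/PP
      [2,3] "under" : PP
  [3,5] S\NP   <
    [3,4] "here" : N
    [4,5] "which" : (S\NP)\N

YES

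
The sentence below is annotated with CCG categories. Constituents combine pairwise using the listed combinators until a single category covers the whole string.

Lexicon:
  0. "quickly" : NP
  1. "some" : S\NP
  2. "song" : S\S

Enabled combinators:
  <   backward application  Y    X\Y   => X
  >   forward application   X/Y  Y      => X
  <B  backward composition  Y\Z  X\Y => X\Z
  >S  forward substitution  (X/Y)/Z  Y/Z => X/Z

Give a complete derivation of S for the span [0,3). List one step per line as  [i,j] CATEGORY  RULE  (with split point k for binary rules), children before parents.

[0,1] NP  lex  "quickly"
[1,2] S\NP  lex  "some"
[2,3] S\S  lex  "song"
[1,3] S\NP  <B  k=2
[0,3] S  <  k=1

[0,3] S   <
  [0,1] "quickly" : NP
  [1,3] S\NP   <B
    [1,2] "some" : S\NP
    [2,3] "song" : S\S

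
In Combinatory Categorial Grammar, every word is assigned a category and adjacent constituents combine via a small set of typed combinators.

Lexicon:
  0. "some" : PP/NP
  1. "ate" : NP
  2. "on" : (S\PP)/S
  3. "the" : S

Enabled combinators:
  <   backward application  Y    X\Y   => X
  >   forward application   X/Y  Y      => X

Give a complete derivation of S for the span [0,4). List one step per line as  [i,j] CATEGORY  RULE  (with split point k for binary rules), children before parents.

[0,1] PP/NP  lex  "some"
[1,2] NP  lex  "ate"
[0,2] PP  >  k=1
[2,3] (S\PP)/S  lex  "on"
[3,4] S  lex  "the"
[2,4] S\PP  >  k=3
[0,4] S  <  k=2

[0,4] S   <
  [0,2] PP   >
    [0,1] "some" : PP/NP
    [1,2] "ate" : NP
  [2,4] S\PP   >
    [2,3] "on" : (S\PP)/S
    [3,4] "the" : S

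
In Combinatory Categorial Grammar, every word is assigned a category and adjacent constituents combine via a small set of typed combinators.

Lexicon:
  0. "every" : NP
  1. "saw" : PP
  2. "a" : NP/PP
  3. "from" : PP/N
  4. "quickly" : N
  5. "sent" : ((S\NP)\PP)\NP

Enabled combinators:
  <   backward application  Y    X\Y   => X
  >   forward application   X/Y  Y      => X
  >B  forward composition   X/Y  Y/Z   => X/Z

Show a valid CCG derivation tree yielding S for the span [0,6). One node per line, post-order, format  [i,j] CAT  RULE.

[0,6] S   <
  [0,1] "every" : NP
  [1,6] S\NP   <
    [1,2] "saw" : PP
    [2,6] (S\NP)\PP   <
      [2,5] NP   >
        [2,4] NP/N   >B
          [2,3] "a" : NP/PP
          [3,4] "from" : PP/N
        [4,5] "quickly" : N
      [5,6] "sent" : ((S\NP)\PP)\NP

[0,1] NP  lex  "every"
[1,2] PP  lex  "saw"
[2,3] NP/PP  lex  "a"
[3,4] PP/N  lex  "from"
[2,4] NP/N  >B  k=3
[4,5] N  lex  "quickly"
[2,5] NP  >  k=4
[5,6] ((S\NP)\PP)\NP  lex  "sent"
[2,6] (S\NP)\PP  <  k=5
[1,6] S\NP  <  k=2
[0,6] S  <  k=1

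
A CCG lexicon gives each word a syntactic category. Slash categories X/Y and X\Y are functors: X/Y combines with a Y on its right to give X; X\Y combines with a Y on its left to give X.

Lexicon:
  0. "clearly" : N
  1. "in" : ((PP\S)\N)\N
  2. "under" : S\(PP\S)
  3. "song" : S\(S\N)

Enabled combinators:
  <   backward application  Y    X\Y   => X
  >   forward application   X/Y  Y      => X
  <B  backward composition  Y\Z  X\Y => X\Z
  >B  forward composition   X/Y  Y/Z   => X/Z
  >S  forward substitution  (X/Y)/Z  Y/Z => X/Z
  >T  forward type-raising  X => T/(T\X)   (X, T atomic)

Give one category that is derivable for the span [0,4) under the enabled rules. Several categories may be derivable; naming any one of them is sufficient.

[0,4] S   <
  [0,3] S\N   <B
    [0,2] (PP\S)\N   <
      [0,1] "clearly" : N
      [1,2] "in" : ((PP\S)\N)\N
    [2,3] "under" : S\(PP\S)
  [3,4] "song" : S\(S\N)

S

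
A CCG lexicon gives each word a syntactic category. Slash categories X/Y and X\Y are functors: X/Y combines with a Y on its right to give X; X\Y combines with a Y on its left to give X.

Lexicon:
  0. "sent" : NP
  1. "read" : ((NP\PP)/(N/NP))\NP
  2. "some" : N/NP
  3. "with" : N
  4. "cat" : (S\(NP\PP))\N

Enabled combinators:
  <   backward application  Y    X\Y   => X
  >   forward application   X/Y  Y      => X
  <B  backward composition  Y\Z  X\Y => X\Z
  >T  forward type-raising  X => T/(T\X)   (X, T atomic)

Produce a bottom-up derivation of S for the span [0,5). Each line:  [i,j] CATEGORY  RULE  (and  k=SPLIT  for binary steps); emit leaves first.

[0,1] NP  lex  "sent"
[1,2] ((NP\PP)/(N/NP))\NP  lex  "read"
[0,2] (NP\PP)/(N/NP)  <  k=1
[2,3] N/NP  lex  "some"
[0,3] NP\PP  >  k=2
[3,4] N  lex  "with"
[4,5] (S\(NP\PP))\N  lex  "cat"
[3,5] S\(NP\PP)  <  k=4
[0,5] S  <  k=3

[0,5] S   <
  [0,3] NP\PP   >
    [0,2] (NP\PP)/(N/NP)   <
      [0,1] "sent" : NP
      [1,2] "read" : ((NP\PP)/(N/NP))\NP
    [2,3] "some" : N/NP
  [3,5] S\(NP\PP)   <
    [3,4] "with" : N
    [4,5] "cat" : (S\(NP\PP))\N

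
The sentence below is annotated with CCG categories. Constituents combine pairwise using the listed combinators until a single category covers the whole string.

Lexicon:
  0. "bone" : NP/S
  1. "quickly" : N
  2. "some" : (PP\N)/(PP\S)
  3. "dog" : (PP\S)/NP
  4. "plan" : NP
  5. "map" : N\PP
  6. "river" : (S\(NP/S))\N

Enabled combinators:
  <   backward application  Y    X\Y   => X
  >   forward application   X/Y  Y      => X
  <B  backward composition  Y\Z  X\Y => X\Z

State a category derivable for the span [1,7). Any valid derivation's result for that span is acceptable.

[0,7] S   <
  [0,1] "bone" : NP/S
  [1,7] S\(NP/S)   <
    [1,6] N   <
      [1,5] PP   <
        [1,2] "quickly" : N
        [2,5] PP\N   >
          [2,3] "some" : (PP\N)/(PP\S)
          [3,5] PP\S   >
            [3,4] "dog" : (PP\S)/NP
            [4,5] "plan" : NP
      [5,6] "map" : N\PP
    [6,7] "river" : (S\(NP/S))\N

S\(NP/S)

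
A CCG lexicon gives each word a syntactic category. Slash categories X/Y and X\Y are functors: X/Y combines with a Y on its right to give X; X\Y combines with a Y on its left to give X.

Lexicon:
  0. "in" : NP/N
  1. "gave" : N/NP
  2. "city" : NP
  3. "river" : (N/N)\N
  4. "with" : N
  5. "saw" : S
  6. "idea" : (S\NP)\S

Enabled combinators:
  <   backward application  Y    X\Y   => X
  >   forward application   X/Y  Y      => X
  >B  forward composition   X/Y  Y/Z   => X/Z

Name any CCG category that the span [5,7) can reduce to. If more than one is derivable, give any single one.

S\NP

[0,7] S   <
  [0,5] NP   >
    [0,4] NP/N   >B
      [0,1] "in" : NP/N
      [1,4] N/N   <
        [1,3] N   >
          [1,2] "gave" : N/NP
          [2,3] "city" : NP
        [3,4] "river" : (N/N)\N
    [4,5] "with" : N
  [5,7] S\NP   <
    [5,6] "saw" : S
    [6,7] "idea" : (S\NP)\S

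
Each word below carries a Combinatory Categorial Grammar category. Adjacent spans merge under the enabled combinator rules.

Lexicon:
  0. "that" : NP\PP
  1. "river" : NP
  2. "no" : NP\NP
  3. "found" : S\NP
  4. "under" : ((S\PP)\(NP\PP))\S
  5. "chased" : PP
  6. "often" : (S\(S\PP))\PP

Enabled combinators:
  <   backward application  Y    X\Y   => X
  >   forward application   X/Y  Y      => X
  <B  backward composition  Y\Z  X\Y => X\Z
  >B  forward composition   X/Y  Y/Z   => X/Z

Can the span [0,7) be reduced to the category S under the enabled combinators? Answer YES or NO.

YES

[0,7] S   <
  [0,5] S\PP   <
    [0,1] "that" : NP\PP
    [1,5] (S\PP)\(NP\PP)   <
      [1,4] S   <
        [1,2] "river" : NP
        [2,4] S\NP   <B
          [2,3] "no" : NP\NP
          [3,4] "found" : S\NP
      [4,5] "under" : ((S\PP)\(NP\PP))\S
  [5,7] S\(S\PP)   <
    [5,6] "chased" : PP
    [6,7] "often" : (S\(S\PP))\PP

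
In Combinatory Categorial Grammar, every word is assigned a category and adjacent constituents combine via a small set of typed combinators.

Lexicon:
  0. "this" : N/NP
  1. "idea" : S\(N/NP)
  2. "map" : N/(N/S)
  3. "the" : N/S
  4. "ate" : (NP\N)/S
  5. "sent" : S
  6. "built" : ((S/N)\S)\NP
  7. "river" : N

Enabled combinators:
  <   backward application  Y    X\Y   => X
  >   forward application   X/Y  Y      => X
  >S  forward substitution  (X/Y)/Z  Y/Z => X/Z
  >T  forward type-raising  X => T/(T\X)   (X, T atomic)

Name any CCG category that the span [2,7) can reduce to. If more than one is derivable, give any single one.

(S/N)\S

[0,8] S   >
  [0,7] S/N   <
    [0,2] S   <
      [0,1] "this" : N/NP
      [1,2] "idea" : S\(N/NP)
    [2,7] (S/N)\S   <
      [2,6] NP   <
        [2,4] N   >
          [2,3] "map" : N/(N/S)
          [3,4] "the" : N/S
        [4,6] NP\N   >
          [4,5] "ate" : (NP\N)/S
          [5,6] "sent" : S
      [6,7] "built" : ((S/N)\S)\NP
  [7,8] "river" : N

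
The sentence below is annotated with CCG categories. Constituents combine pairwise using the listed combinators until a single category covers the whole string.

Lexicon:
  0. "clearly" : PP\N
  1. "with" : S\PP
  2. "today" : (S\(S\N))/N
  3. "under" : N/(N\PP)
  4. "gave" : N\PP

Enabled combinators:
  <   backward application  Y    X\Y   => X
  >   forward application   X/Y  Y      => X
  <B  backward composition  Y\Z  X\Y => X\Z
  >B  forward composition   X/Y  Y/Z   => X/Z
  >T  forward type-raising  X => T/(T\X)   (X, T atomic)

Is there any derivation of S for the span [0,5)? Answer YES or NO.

[0,5] S   <
  [0,2] S\N   <B
    [0,1] "clearly" : PP\N
    [1,2] "with" : S\PP
  [2,5] S\(S\N)   >
    [2,3] "today" : (S\(S\N))/N
    [3,5] N   >
      [3,4] "under" : N/(N\PP)
      [4,5] "gave" : N\PP

YES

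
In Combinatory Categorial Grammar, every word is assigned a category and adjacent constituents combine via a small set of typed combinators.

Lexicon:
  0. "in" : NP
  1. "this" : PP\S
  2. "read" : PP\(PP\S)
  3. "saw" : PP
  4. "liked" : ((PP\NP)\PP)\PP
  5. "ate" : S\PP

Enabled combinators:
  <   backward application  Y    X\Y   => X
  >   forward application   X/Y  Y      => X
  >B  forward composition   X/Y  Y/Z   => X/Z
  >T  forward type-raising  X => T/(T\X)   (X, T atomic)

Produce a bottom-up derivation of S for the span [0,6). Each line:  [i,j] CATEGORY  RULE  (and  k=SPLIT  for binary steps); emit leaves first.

[0,6] S   <
  [0,5] PP   >
    [0,1] PP/(PP\NP)   >T
      [0,1] "in" : NP
    [1,5] PP\NP   <
      [1,3] PP   <
        [1,2] "this" : PP\S
        [2,3] "read" : PP\(PP\S)
      [3,5] (PP\NP)\PP   <
        [3,4] "saw" : PP
        [4,5] "liked" : ((PP\NP)\PP)\PP
  [5,6] "ate" : S\PP

[0,1] NP  lex  "in"
[0,1] PP/(PP\NP)  >T
[1,2] PP\S  lex  "this"
[2,3] PP\(PP\S)  lex  "read"
[1,3] PP  <  k=2
[3,4] PP  lex  "saw"
[4,5] ((PP\NP)\PP)\PP  lex  "liked"
[3,5] (PP\NP)\PP  <  k=4
[1,5] PP\NP  <  k=3
[0,5] PP  >  k=1
[5,6] S\PP  lex  "ate"
[0,6] S  <  k=5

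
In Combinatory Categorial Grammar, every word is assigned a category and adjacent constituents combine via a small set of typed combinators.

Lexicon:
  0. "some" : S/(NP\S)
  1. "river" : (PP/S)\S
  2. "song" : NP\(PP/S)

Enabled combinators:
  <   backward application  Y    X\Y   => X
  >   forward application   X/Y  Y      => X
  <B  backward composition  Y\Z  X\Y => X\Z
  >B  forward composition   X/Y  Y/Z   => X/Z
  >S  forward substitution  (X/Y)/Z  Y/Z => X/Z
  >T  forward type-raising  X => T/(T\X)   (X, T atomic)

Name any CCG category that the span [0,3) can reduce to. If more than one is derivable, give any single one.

S

[0,3] S   >
  [0,1] "some" : S/(NP\S)
  [1,3] NP\S   <B
    [1,2] "river" : (PP/S)\S
    [2,3] "song" : NP\(PP/S)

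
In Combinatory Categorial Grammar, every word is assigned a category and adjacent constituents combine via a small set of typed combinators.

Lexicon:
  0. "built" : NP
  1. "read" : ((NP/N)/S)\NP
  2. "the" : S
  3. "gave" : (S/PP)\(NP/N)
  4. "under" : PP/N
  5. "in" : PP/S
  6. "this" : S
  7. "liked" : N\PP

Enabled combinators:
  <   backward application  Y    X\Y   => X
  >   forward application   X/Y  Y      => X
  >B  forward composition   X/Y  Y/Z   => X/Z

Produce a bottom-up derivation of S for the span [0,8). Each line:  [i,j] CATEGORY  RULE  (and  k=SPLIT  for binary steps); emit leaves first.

[0,8] S   >
  [0,4] S/PP   <
    [0,3] NP/N   >
      [0,2] (NP/N)/S   <
        [0,1] "built" : NP
        [1,2] "read" : ((NP/N)/S)\NP
      [2,3] "the" : S
    [3,4] "gave" : (S/PP)\(NP/N)
  [4,8] PP   >
    [4,5] "under" : PP/N
    [5,8] N   <
      [5,7] PP   >
        [5,6] "in" : PP/S
        [6,7] "this" : S
      [7,8] "liked" : N\PP

[0,1] NP  lex  "built"
[1,2] ((NP/N)/S)\NP  lex  "read"
[0,2] (NP/N)/S  <  k=1
[2,3] S  lex  "the"
[0,3] NP/N  >  k=2
[3,4] (S/PP)\(NP/N)  lex  "gave"
[0,4] S/PP  <  k=3
[4,5] PP/N  lex  "under"
[5,6] PP/S  lex  "in"
[6,7] S  lex  "this"
[5,7] PP  >  k=6
[7,8] N\PP  lex  "liked"
[5,8] N  <  k=7
[4,8] PP  >  k=5
[0,8] S  >  k=4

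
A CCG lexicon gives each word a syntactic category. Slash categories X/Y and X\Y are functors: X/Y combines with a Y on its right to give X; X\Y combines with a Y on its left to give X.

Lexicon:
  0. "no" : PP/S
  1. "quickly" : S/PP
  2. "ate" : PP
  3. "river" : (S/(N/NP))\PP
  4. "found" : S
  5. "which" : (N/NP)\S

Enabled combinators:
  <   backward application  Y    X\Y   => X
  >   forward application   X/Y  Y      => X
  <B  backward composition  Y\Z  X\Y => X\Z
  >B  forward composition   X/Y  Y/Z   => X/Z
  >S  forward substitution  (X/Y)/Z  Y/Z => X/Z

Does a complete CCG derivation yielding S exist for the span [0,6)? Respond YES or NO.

YES

[0,6] S   >
  [0,4] S/(N/NP)   <
    [0,3] PP   >
      [0,1] "no" : PP/S
      [1,3] S   >
        [1,2] "quickly" : S/PP
        [2,3] "ate" : PP
    [3,4] "river" : (S/(N/NP))\PP
  [4,6] N/NP   <
    [4,5] "found" : S
    [5,6] "which" : (N/NP)\S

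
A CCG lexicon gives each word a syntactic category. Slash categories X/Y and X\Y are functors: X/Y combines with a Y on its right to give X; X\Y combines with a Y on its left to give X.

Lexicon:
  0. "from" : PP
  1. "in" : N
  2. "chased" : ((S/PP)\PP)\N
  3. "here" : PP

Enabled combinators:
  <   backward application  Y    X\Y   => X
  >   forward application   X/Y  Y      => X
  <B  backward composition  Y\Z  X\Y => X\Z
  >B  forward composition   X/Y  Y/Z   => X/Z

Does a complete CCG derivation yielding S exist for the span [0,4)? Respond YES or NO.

YES

[0,4] S   >
  [0,3] S/PP   <
    [0,1] "from" : PP
    [1,3] (S/PP)\PP   <
      [1,2] "in" : N
      [2,3] "chased" : ((S/PP)\PP)\N
  [3,4] "here" : PP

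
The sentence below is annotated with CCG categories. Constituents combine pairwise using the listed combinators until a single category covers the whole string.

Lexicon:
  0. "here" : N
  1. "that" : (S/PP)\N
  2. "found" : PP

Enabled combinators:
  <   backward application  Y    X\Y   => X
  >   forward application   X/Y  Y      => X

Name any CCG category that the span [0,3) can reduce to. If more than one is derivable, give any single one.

S

[0,3] S   >
  [0,2] S/PP   <
    [0,1] "here" : N
    [1,2] "that" : (S/PP)\N
  [2,3] "found" : PP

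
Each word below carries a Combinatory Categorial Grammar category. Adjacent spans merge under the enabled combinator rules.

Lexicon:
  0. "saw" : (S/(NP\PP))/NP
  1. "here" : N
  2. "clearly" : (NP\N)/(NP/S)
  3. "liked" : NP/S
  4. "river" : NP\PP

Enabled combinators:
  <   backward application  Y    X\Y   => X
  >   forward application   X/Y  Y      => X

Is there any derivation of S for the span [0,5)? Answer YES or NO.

YES

[0,5] S   >
  [0,4] S/(NP\PP)   >
    [0,1] "saw" : (S/(NP\PP))/NP
    [1,4] NP   <
      [1,2] "here" : N
      [2,4] NP\N   >
        [2,3] "clearly" : (NP\N)/(NP/S)
        [3,4] "liked" : NP/S
  [4,5] "river" : NP\PP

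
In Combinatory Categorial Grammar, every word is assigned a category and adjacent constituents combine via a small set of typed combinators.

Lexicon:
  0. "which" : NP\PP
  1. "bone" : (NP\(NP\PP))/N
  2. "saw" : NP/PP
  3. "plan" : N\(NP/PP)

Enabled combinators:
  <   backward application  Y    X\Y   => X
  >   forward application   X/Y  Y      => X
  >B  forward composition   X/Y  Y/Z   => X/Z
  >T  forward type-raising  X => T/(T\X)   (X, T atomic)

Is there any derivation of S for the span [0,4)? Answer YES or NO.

NP\PP (NP\(NP\PP))/N NP/PP N\(NP/PP)
CKY chart[0,4] = {N/(N\NP), NP, NP/(NP\NP), PP/(PP\NP), S/(S\NP)}; S ∉ chart

NO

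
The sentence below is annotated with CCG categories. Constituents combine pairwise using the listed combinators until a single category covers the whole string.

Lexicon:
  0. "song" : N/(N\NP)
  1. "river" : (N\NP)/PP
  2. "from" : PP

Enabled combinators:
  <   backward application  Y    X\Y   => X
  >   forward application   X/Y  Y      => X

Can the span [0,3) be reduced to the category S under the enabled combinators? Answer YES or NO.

N/(N\NP) (N\NP)/PP PP
CKY chart[0,3] = {N}; S ∉ chart

NO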